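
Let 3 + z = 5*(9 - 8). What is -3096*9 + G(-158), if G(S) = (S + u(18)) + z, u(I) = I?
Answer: -28002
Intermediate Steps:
z = 2 (z = -3 + 5*(9 - 8) = -3 + 5*1 = -3 + 5 = 2)
G(S) = 20 + S (G(S) = (S + 18) + 2 = (18 + S) + 2 = 20 + S)
-3096*9 + G(-158) = -3096*9 + (20 - 158) = -27864 - 138 = -28002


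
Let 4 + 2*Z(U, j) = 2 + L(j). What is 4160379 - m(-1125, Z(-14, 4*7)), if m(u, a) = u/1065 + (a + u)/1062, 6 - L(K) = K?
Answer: 104567019245/25134 ≈ 4.1604e+6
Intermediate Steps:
L(K) = 6 - K
Z(U, j) = 2 - j/2 (Z(U, j) = -2 + (2 + (6 - j))/2 = -2 + (8 - j)/2 = -2 + (4 - j/2) = 2 - j/2)
m(u, a) = a/1062 + 709*u/377010 (m(u, a) = u*(1/1065) + (a + u)*(1/1062) = u/1065 + (a/1062 + u/1062) = a/1062 + 709*u/377010)
4160379 - m(-1125, Z(-14, 4*7)) = 4160379 - ((2 - 2*7)/1062 + (709/377010)*(-1125)) = 4160379 - ((2 - ½*28)/1062 - 17725/8378) = 4160379 - ((2 - 14)/1062 - 17725/8378) = 4160379 - ((1/1062)*(-12) - 17725/8378) = 4160379 - (-2/177 - 17725/8378) = 4160379 - 1*(-53459/25134) = 4160379 + 53459/25134 = 104567019245/25134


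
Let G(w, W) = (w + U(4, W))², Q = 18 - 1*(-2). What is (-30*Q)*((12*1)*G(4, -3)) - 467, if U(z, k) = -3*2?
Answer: -29267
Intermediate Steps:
U(z, k) = -6
Q = 20 (Q = 18 + 2 = 20)
G(w, W) = (-6 + w)² (G(w, W) = (w - 6)² = (-6 + w)²)
(-30*Q)*((12*1)*G(4, -3)) - 467 = (-30*20)*((12*1)*(-6 + 4)²) - 467 = -7200*(-2)² - 467 = -7200*4 - 467 = -600*48 - 467 = -28800 - 467 = -29267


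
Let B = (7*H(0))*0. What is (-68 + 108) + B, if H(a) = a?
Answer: 40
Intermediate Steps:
B = 0 (B = (7*0)*0 = 0*0 = 0)
(-68 + 108) + B = (-68 + 108) + 0 = 40 + 0 = 40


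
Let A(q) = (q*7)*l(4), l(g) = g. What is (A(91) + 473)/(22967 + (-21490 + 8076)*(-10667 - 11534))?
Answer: 1007/99275727 ≈ 1.0143e-5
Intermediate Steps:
A(q) = 28*q (A(q) = (q*7)*4 = (7*q)*4 = 28*q)
(A(91) + 473)/(22967 + (-21490 + 8076)*(-10667 - 11534)) = (28*91 + 473)/(22967 + (-21490 + 8076)*(-10667 - 11534)) = (2548 + 473)/(22967 - 13414*(-22201)) = 3021/(22967 + 297804214) = 3021/297827181 = 3021*(1/297827181) = 1007/99275727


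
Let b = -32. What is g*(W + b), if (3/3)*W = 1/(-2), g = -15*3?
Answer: 2925/2 ≈ 1462.5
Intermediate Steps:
g = -45
W = -1/2 (W = 1/(-2) = -1/2 ≈ -0.50000)
g*(W + b) = -45*(-1/2 - 32) = -45*(-65/2) = 2925/2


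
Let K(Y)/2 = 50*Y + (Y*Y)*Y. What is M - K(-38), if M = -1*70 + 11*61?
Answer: 114145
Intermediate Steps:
K(Y) = 2*Y**3 + 100*Y (K(Y) = 2*(50*Y + (Y*Y)*Y) = 2*(50*Y + Y**2*Y) = 2*(50*Y + Y**3) = 2*(Y**3 + 50*Y) = 2*Y**3 + 100*Y)
M = 601 (M = -70 + 671 = 601)
M - K(-38) = 601 - 2*(-38)*(50 + (-38)**2) = 601 - 2*(-38)*(50 + 1444) = 601 - 2*(-38)*1494 = 601 - 1*(-113544) = 601 + 113544 = 114145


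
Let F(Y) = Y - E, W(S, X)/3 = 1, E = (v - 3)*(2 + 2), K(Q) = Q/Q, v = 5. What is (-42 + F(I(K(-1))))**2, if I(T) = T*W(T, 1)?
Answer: 2209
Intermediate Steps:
K(Q) = 1
E = 8 (E = (5 - 3)*(2 + 2) = 2*4 = 8)
W(S, X) = 3 (W(S, X) = 3*1 = 3)
I(T) = 3*T (I(T) = T*3 = 3*T)
F(Y) = -8 + Y (F(Y) = Y - 1*8 = Y - 8 = -8 + Y)
(-42 + F(I(K(-1))))**2 = (-42 + (-8 + 3*1))**2 = (-42 + (-8 + 3))**2 = (-42 - 5)**2 = (-47)**2 = 2209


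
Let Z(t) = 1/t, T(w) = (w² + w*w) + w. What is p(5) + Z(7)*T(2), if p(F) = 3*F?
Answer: 115/7 ≈ 16.429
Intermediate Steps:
T(w) = w + 2*w² (T(w) = (w² + w²) + w = 2*w² + w = w + 2*w²)
p(5) + Z(7)*T(2) = 3*5 + (2*(1 + 2*2))/7 = 15 + (2*(1 + 4))/7 = 15 + (2*5)/7 = 15 + (⅐)*10 = 15 + 10/7 = 115/7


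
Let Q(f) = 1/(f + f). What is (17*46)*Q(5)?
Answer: 391/5 ≈ 78.200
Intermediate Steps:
Q(f) = 1/(2*f)
(17*46)*Q(5) = (17*46)*((½)/5) = 782*((½)*(⅕)) = 782*(⅒) = 391/5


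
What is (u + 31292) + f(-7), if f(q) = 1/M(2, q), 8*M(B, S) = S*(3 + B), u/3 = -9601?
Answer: 87107/35 ≈ 2488.8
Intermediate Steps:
u = -28803 (u = 3*(-9601) = -28803)
M(B, S) = S*(3 + B)/8 (M(B, S) = (S*(3 + B))/8 = S*(3 + B)/8)
f(q) = 8/(5*q) (f(q) = 1/(q*(3 + 2)/8) = 1/((1/8)*q*5) = 1/(5*q/8) = 8/(5*q))
(u + 31292) + f(-7) = (-28803 + 31292) + (8/5)/(-7) = 2489 + (8/5)*(-1/7) = 2489 - 8/35 = 87107/35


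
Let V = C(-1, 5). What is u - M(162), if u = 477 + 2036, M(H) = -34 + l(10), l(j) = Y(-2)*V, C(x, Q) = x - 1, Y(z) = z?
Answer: 2543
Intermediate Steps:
C(x, Q) = -1 + x
V = -2 (V = -1 - 1 = -2)
l(j) = 4 (l(j) = -2*(-2) = 4)
M(H) = -30 (M(H) = -34 + 4 = -30)
u = 2513
u - M(162) = 2513 - 1*(-30) = 2513 + 30 = 2543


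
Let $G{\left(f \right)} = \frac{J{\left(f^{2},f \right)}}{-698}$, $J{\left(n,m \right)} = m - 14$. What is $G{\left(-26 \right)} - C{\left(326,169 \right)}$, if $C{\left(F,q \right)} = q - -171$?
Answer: $- \frac{118640}{349} \approx -339.94$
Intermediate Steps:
$C{\left(F,q \right)} = 171 + q$ ($C{\left(F,q \right)} = q + 171 = 171 + q$)
$J{\left(n,m \right)} = -14 + m$ ($J{\left(n,m \right)} = m - 14 = -14 + m$)
$G{\left(f \right)} = \frac{7}{349} - \frac{f}{698}$ ($G{\left(f \right)} = \frac{-14 + f}{-698} = \left(-14 + f\right) \left(- \frac{1}{698}\right) = \frac{7}{349} - \frac{f}{698}$)
$G{\left(-26 \right)} - C{\left(326,169 \right)} = \left(\frac{7}{349} - - \frac{13}{349}\right) - \left(171 + 169\right) = \left(\frac{7}{349} + \frac{13}{349}\right) - 340 = \frac{20}{349} - 340 = - \frac{118640}{349}$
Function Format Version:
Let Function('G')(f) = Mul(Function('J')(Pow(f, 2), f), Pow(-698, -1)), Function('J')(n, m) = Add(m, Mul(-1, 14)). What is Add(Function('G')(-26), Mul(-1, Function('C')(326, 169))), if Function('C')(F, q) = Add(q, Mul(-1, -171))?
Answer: Rational(-118640, 349) ≈ -339.94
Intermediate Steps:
Function('C')(F, q) = Add(171, q) (Function('C')(F, q) = Add(q, 171) = Add(171, q))
Function('J')(n, m) = Add(-14, m) (Function('J')(n, m) = Add(m, -14) = Add(-14, m))
Function('G')(f) = Add(Rational(7, 349), Mul(Rational(-1, 698), f)) (Function('G')(f) = Mul(Add(-14, f), Pow(-698, -1)) = Mul(Add(-14, f), Rational(-1, 698)) = Add(Rational(7, 349), Mul(Rational(-1, 698), f)))
Add(Function('G')(-26), Mul(-1, Function('C')(326, 169))) = Add(Add(Rational(7, 349), Mul(Rational(-1, 698), -26)), Mul(-1, Add(171, 169))) = Add(Add(Rational(7, 349), Rational(13, 349)), Mul(-1, 340)) = Add(Rational(20, 349), -340) = Rational(-118640, 349)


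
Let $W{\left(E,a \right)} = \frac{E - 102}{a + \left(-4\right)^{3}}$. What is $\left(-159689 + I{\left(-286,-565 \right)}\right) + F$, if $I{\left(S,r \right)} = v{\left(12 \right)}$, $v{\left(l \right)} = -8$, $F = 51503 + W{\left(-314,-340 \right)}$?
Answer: $- \frac{10927490}{101} \approx -1.0819 \cdot 10^{5}$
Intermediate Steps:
$W{\left(E,a \right)} = \frac{-102 + E}{-64 + a}$ ($W{\left(E,a \right)} = \frac{-102 + E}{a - 64} = \frac{-102 + E}{-64 + a}$)
$F = \frac{5201907}{101}$ ($F = 51503 + \frac{-102 - 314}{-64 - 340} = 51503 + \frac{1}{-404} \left(-416\right) = 51503 - - \frac{104}{101} = 51503 + \frac{104}{101} = \frac{5201907}{101} \approx 51504.0$)
$I{\left(S,r \right)} = -8$
$\left(-159689 + I{\left(-286,-565 \right)}\right) + F = \left(-159689 - 8\right) + \frac{5201907}{101} = -159697 + \frac{5201907}{101} = - \frac{10927490}{101}$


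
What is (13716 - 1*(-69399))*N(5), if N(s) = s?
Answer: 415575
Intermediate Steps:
(13716 - 1*(-69399))*N(5) = (13716 - 1*(-69399))*5 = (13716 + 69399)*5 = 83115*5 = 415575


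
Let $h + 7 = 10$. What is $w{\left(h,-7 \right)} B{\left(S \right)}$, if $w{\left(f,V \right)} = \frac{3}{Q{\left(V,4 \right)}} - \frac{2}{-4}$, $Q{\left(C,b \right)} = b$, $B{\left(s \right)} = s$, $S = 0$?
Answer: $0$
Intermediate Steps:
$h = 3$ ($h = -7 + 10 = 3$)
$w{\left(f,V \right)} = \frac{5}{4}$ ($w{\left(f,V \right)} = \frac{3}{4} - \frac{2}{-4} = 3 \cdot \frac{1}{4} - - \frac{1}{2} = \frac{3}{4} + \frac{1}{2} = \frac{5}{4}$)
$w{\left(h,-7 \right)} B{\left(S \right)} = \frac{5}{4} \cdot 0 = 0$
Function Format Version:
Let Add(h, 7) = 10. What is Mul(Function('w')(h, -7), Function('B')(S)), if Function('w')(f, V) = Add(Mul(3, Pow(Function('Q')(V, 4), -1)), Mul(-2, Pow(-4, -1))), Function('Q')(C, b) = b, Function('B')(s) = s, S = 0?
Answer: 0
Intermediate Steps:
h = 3 (h = Add(-7, 10) = 3)
Function('w')(f, V) = Rational(5, 4) (Function('w')(f, V) = Add(Mul(3, Pow(4, -1)), Mul(-2, Pow(-4, -1))) = Add(Mul(3, Rational(1, 4)), Mul(-2, Rational(-1, 4))) = Add(Rational(3, 4), Rational(1, 2)) = Rational(5, 4))
Mul(Function('w')(h, -7), Function('B')(S)) = Mul(Rational(5, 4), 0) = 0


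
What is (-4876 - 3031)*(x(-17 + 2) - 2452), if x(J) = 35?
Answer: 19111219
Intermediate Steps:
(-4876 - 3031)*(x(-17 + 2) - 2452) = (-4876 - 3031)*(35 - 2452) = -7907*(-2417) = 19111219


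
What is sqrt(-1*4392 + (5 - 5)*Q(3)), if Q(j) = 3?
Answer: 6*I*sqrt(122) ≈ 66.272*I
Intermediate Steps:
sqrt(-1*4392 + (5 - 5)*Q(3)) = sqrt(-1*4392 + (5 - 5)*3) = sqrt(-4392 + 0*3) = sqrt(-4392 + 0) = sqrt(-4392) = 6*I*sqrt(122)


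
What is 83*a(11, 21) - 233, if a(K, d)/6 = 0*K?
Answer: -233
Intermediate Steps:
a(K, d) = 0 (a(K, d) = 6*(0*K) = 6*0 = 0)
83*a(11, 21) - 233 = 83*0 - 233 = 0 - 233 = -233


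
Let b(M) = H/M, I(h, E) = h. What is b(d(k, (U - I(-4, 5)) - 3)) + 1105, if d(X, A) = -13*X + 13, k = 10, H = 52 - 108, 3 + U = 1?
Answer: 129341/117 ≈ 1105.5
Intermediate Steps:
U = -2 (U = -3 + 1 = -2)
H = -56
d(X, A) = 13 - 13*X
b(M) = -56/M
b(d(k, (U - I(-4, 5)) - 3)) + 1105 = -56/(13 - 13*10) + 1105 = -56/(13 - 130) + 1105 = -56/(-117) + 1105 = -56*(-1/117) + 1105 = 56/117 + 1105 = 129341/117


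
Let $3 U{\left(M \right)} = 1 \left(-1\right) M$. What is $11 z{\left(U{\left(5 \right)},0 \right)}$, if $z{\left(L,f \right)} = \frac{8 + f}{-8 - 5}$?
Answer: $- \frac{88}{13} \approx -6.7692$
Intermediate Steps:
$U{\left(M \right)} = - \frac{M}{3}$ ($U{\left(M \right)} = \frac{1 \left(-1\right) M}{3} = \frac{\left(-1\right) M}{3} = - \frac{M}{3}$)
$z{\left(L,f \right)} = - \frac{8}{13} - \frac{f}{13}$ ($z{\left(L,f \right)} = \frac{8 + f}{-13} = \left(8 + f\right) \left(- \frac{1}{13}\right) = - \frac{8}{13} - \frac{f}{13}$)
$11 z{\left(U{\left(5 \right)},0 \right)} = 11 \left(- \frac{8}{13} - 0\right) = 11 \left(- \frac{8}{13} + 0\right) = 11 \left(- \frac{8}{13}\right) = - \frac{88}{13}$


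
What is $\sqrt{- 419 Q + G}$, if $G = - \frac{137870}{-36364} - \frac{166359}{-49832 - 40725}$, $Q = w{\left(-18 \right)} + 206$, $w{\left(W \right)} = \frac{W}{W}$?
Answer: $\frac{i \sqrt{235116736280195836408366}}{1646507374} \approx 294.5 i$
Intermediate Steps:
$w{\left(W \right)} = 1$
$Q = 207$ ($Q = 1 + 206 = 207$)
$G = \frac{9267286133}{1646507374}$ ($G = \left(-137870\right) \left(- \frac{1}{36364}\right) - \frac{166359}{-49832 - 40725} = \frac{68935}{18182} - \frac{166359}{-90557} = \frac{68935}{18182} - - \frac{166359}{90557} = \frac{68935}{18182} + \frac{166359}{90557} = \frac{9267286133}{1646507374} \approx 5.6284$)
$\sqrt{- 419 Q + G} = \sqrt{\left(-419\right) 207 + \frac{9267286133}{1646507374}} = \sqrt{-86733 + \frac{9267286133}{1646507374}} = \sqrt{- \frac{142797256783009}{1646507374}} = \frac{i \sqrt{235116736280195836408366}}{1646507374}$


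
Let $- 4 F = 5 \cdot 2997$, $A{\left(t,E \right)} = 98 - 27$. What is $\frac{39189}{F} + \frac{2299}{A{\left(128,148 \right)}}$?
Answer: $\frac{7773613}{354645} \approx 21.919$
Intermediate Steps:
$A{\left(t,E \right)} = 71$ ($A{\left(t,E \right)} = 98 - 27 = 71$)
$F = - \frac{14985}{4}$ ($F = - \frac{5 \cdot 2997}{4} = \left(- \frac{1}{4}\right) 14985 = - \frac{14985}{4} \approx -3746.3$)
$\frac{39189}{F} + \frac{2299}{A{\left(128,148 \right)}} = \frac{39189}{- \frac{14985}{4}} + \frac{2299}{71} = 39189 \left(- \frac{4}{14985}\right) + 2299 \cdot \frac{1}{71} = - \frac{52252}{4995} + \frac{2299}{71} = \frac{7773613}{354645}$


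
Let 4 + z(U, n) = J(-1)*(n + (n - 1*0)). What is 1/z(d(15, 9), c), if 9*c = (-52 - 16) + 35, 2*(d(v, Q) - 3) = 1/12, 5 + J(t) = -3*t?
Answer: 3/32 ≈ 0.093750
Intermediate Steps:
J(t) = -5 - 3*t
d(v, Q) = 73/24 (d(v, Q) = 3 + (1/2)/12 = 3 + (1/2)*(1/12) = 3 + 1/24 = 73/24)
c = -11/3 (c = ((-52 - 16) + 35)/9 = (-68 + 35)/9 = (1/9)*(-33) = -11/3 ≈ -3.6667)
z(U, n) = -4 - 4*n (z(U, n) = -4 + (-5 - 3*(-1))*(n + (n - 1*0)) = -4 + (-5 + 3)*(n + (n + 0)) = -4 - 2*(n + n) = -4 - 4*n)
1/z(d(15, 9), c) = 1/(-4 - 4*(-11/3)) = 1/(-4 + 44/3) = 1/(32/3) = 3/32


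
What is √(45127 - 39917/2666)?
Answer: 3*√35626251210/2666 ≈ 212.40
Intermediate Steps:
√(45127 - 39917/2666) = √(120268665/2666) = 3*√35626251210/2666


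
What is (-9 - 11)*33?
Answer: -660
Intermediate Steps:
(-9 - 11)*33 = -20*33 = -660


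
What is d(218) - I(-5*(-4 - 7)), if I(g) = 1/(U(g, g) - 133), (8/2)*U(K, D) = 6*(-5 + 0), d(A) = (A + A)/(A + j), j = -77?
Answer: 122798/39621 ≈ 3.0993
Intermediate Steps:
d(A) = 2*A/(-77 + A) (d(A) = (A + A)/(A - 77) = (2*A)/(-77 + A) = 2*A/(-77 + A))
U(K, D) = -15/2 (U(K, D) = (6*(-5 + 0))/4 = (6*(-5))/4 = (¼)*(-30) = -15/2)
I(g) = -2/281 (I(g) = 1/(-15/2 - 133) = 1/(-281/2) = -2/281)
d(218) - I(-5*(-4 - 7)) = 2*218/(-77 + 218) - 1*(-2/281) = 2*218/141 + 2/281 = 2*218*(1/141) + 2/281 = 436/141 + 2/281 = 122798/39621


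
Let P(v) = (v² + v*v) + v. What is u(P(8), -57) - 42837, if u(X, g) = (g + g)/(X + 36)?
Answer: -3684039/86 ≈ -42838.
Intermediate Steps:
P(v) = v + 2*v² (P(v) = (v² + v²) + v = 2*v² + v = v + 2*v²)
u(X, g) = 2*g/(36 + X) (u(X, g) = (2*g)/(36 + X) = 2*g/(36 + X))
u(P(8), -57) - 42837 = 2*(-57)/(36 + 8*(1 + 2*8)) - 42837 = 2*(-57)/(36 + 8*(1 + 16)) - 42837 = 2*(-57)/(36 + 8*17) - 42837 = 2*(-57)/(36 + 136) - 42837 = 2*(-57)/172 - 42837 = 2*(-57)*(1/172) - 42837 = -57/86 - 42837 = -3684039/86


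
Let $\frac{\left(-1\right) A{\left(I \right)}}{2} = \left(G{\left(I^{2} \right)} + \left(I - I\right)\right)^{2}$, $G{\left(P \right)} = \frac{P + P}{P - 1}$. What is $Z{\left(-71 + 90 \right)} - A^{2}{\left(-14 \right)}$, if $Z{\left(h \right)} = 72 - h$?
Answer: $- \frac{17817766459}{1445900625} \approx -12.323$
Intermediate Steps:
$G{\left(P \right)} = \frac{2 P}{-1 + P}$
$A{\left(I \right)} = - \frac{8 I^{4}}{\left(-1 + I^{2}\right)^{2}}$ ($A{\left(I \right)} = - 2 \left(\frac{2 I^{2}}{-1 + I^{2}} + \left(I - I\right)\right)^{2} = - 2 \left(\frac{2 I^{2}}{-1 + I^{2}} + 0\right)^{2} = - 2 \left(\frac{2 I^{2}}{-1 + I^{2}}\right)^{2} = - 2 \frac{4 I^{4}}{\left(-1 + I^{2}\right)^{2}} = - \frac{8 I^{4}}{\left(-1 + I^{2}\right)^{2}}$)
$Z{\left(-71 + 90 \right)} - A^{2}{\left(-14 \right)} = \left(72 - \left(-71 + 90\right)\right) - \left(- \frac{8 \left(-14\right)^{4}}{\left(-1 + \left(-14\right)^{2}\right)^{2}}\right)^{2} = \left(72 - 19\right) - \left(\left(-8\right) 38416 \frac{1}{\left(-1 + 196\right)^{2}}\right)^{2} = \left(72 - 19\right) - \left(\left(-8\right) 38416 \cdot \frac{1}{38025}\right)^{2} = 53 - \left(\left(-8\right) 38416 \cdot \frac{1}{38025}\right)^{2} = 53 - \left(- \frac{307328}{38025}\right)^{2} = 53 - \frac{94450499584}{1445900625} = - \frac{17817766459}{1445900625}$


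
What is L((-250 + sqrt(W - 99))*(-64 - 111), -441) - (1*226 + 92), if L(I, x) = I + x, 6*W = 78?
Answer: 42991 - 175*I*sqrt(86) ≈ 42991.0 - 1622.9*I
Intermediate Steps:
W = 13 (W = (1/6)*78 = 13)
L((-250 + sqrt(W - 99))*(-64 - 111), -441) - (1*226 + 92) = ((-250 + sqrt(13 - 99))*(-64 - 111) - 441) - (1*226 + 92) = ((-250 + sqrt(-86))*(-175) - 441) - (226 + 92) = ((-250 + I*sqrt(86))*(-175) - 441) - 1*318 = ((43750 - 175*I*sqrt(86)) - 441) - 318 = (43309 - 175*I*sqrt(86)) - 318 = 42991 - 175*I*sqrt(86)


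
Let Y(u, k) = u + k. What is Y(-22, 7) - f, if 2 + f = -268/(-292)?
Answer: -1016/73 ≈ -13.918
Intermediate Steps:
f = -79/73 (f = -2 - 268/(-292) = -2 - 268*(-1/292) = -2 + 67/73 = -79/73 ≈ -1.0822)
Y(u, k) = k + u
Y(-22, 7) - f = (7 - 22) - 1*(-79/73) = -15 + 79/73 = -1016/73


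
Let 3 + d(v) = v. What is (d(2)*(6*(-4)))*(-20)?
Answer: -480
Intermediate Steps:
d(v) = -3 + v
(d(2)*(6*(-4)))*(-20) = ((-3 + 2)*(6*(-4)))*(-20) = -1*(-24)*(-20) = 24*(-20) = -480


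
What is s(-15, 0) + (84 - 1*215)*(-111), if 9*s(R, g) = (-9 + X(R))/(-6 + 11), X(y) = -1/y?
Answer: 9815041/675 ≈ 14541.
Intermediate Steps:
s(R, g) = -1/5 - 1/(45*R) (s(R, g) = ((-9 - 1/R)/(-6 + 11))/9 = ((-9 - 1/R)/5)/9 = ((-9 - 1/R)*(1/5))/9 = (-9/5 - 1/(5*R))/9 = -1/5 - 1/(45*R))
s(-15, 0) + (84 - 1*215)*(-111) = (1/45)*(-1 - 9*(-15))/(-15) + (84 - 1*215)*(-111) = (1/45)*(-1/15)*(-1 + 135) + (84 - 215)*(-111) = (1/45)*(-1/15)*134 - 131*(-111) = -134/675 + 14541 = 9815041/675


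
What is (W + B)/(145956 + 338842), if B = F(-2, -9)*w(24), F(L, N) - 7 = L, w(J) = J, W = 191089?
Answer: 191209/484798 ≈ 0.39441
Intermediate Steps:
F(L, N) = 7 + L
B = 120 (B = (7 - 2)*24 = 5*24 = 120)
(W + B)/(145956 + 338842) = (191089 + 120)/(145956 + 338842) = 191209/484798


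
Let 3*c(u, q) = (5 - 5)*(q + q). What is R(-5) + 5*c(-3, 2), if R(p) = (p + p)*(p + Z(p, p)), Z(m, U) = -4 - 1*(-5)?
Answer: 40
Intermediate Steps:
Z(m, U) = 1 (Z(m, U) = -4 + 5 = 1)
R(p) = 2*p*(1 + p) (R(p) = (p + p)*(p + 1) = (2*p)*(1 + p) = 2*p*(1 + p))
c(u, q) = 0 (c(u, q) = ((5 - 5)*(q + q))/3 = (0*(2*q))/3 = (⅓)*0 = 0)
R(-5) + 5*c(-3, 2) = 2*(-5)*(1 - 5) + 5*0 = 2*(-5)*(-4) + 0 = 40 + 0 = 40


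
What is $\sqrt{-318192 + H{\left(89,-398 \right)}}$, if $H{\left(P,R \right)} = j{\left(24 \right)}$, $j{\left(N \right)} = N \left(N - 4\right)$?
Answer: $4 i \sqrt{19857} \approx 563.66 i$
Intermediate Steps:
$j{\left(N \right)} = N \left(-4 + N\right)$
$H{\left(P,R \right)} = 480$ ($H{\left(P,R \right)} = 24 \left(-4 + 24\right) = 24 \cdot 20 = 480$)
$\sqrt{-318192 + H{\left(89,-398 \right)}} = \sqrt{-318192 + 480} = \sqrt{-317712} = 4 i \sqrt{19857}$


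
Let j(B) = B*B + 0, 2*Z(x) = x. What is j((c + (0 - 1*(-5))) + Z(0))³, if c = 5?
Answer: 1000000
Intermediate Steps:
Z(x) = x/2
j(B) = B² (j(B) = B² + 0 = B²)
j((c + (0 - 1*(-5))) + Z(0))³ = (((5 + (0 - 1*(-5))) + (½)*0)²)³ = (((5 + (0 + 5)) + 0)²)³ = (((5 + 5) + 0)²)³ = ((10 + 0)²)³ = (10²)³ = 100³ = 1000000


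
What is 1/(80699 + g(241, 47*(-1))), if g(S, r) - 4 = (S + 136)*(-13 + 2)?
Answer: 1/76556 ≈ 1.3062e-5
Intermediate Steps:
g(S, r) = -1492 - 11*S (g(S, r) = 4 + (S + 136)*(-13 + 2) = 4 + (136 + S)*(-11) = 4 + (-1496 - 11*S) = -1492 - 11*S)
1/(80699 + g(241, 47*(-1))) = 1/(80699 + (-1492 - 11*241)) = 1/(80699 + (-1492 - 2651)) = 1/(80699 - 4143) = 1/76556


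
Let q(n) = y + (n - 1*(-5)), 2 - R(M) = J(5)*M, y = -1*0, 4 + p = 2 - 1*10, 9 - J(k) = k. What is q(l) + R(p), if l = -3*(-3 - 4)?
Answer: 76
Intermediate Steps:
J(k) = 9 - k
l = 21 (l = -3*(-7) = 21)
p = -12 (p = -4 + (2 - 1*10) = -4 + (2 - 10) = -4 - 8 = -12)
y = 0
R(M) = 2 - 4*M (R(M) = 2 - (9 - 1*5)*M = 2 - (9 - 5)*M = 2 - 4*M)
q(n) = 5 + n (q(n) = 0 + (n - 1*(-5)) = 0 + (n + 5) = 0 + (5 + n) = 5 + n)
q(l) + R(p) = (5 + 21) + (2 - 4*(-12)) = 26 + (2 + 48) = 26 + 50 = 76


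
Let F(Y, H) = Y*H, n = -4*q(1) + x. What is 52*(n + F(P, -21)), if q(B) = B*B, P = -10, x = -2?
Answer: 10608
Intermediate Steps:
q(B) = B²
n = -6 (n = -4*1² - 2 = -4*1 - 2 = -4 - 2 = -6)
F(Y, H) = H*Y
52*(n + F(P, -21)) = 52*(-6 - 21*(-10)) = 52*(-6 + 210) = 52*204 = 10608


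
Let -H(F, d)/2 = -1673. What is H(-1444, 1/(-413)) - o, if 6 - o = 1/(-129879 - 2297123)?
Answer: 8106186679/2427002 ≈ 3340.0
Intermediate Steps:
H(F, d) = 3346 (H(F, d) = -2*(-1673) = 3346)
o = 14562013/2427002 (o = 6 - 1/(-129879 - 2297123) = 6 - 1/(-2427002) = 6 - 1*(-1/2427002) = 6 + 1/2427002 = 14562013/2427002 ≈ 6.0000)
H(-1444, 1/(-413)) - o = 3346 - 1*14562013/2427002 = 3346 - 14562013/2427002 = 8106186679/2427002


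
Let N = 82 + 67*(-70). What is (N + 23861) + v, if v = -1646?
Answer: 17607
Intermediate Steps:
N = -4608 (N = 82 - 4690 = -4608)
(N + 23861) + v = (-4608 + 23861) - 1646 = 19253 - 1646 = 17607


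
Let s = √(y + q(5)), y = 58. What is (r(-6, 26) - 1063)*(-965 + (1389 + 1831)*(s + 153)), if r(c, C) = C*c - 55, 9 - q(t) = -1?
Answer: -626419430 - 8204560*√17 ≈ -6.6025e+8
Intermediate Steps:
q(t) = 10 (q(t) = 9 - 1*(-1) = 9 + 1 = 10)
r(c, C) = -55 + C*c
s = 2*√17 (s = √(58 + 10) = √68 = 2*√17 ≈ 8.2462)
(r(-6, 26) - 1063)*(-965 + (1389 + 1831)*(s + 153)) = ((-55 + 26*(-6)) - 1063)*(-965 + (1389 + 1831)*(2*√17 + 153)) = ((-55 - 156) - 1063)*(-965 + 3220*(153 + 2*√17)) = (-211 - 1063)*(-965 + (492660 + 6440*√17)) = -1274*(491695 + 6440*√17) = -626419430 - 8204560*√17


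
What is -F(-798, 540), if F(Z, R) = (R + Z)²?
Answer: -66564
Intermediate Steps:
-F(-798, 540) = -(540 - 798)² = -1*(-258)² = -1*66564 = -66564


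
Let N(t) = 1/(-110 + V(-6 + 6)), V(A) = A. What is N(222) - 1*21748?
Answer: -2392281/110 ≈ -21748.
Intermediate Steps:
N(t) = -1/110 (N(t) = 1/(-110 + (-6 + 6)) = 1/(-110 + 0) = 1/(-110) = -1/110)
N(222) - 1*21748 = -1/110 - 1*21748 = -1/110 - 21748 = -2392281/110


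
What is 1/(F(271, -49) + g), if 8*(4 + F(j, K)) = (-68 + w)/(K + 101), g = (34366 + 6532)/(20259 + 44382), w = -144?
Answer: -6722664/26063237 ≈ -0.25794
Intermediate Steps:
g = 40898/64641 ≈ 0.63269
F(j, K) = -4 - 53/(2*(101 + K)) (F(j, K) = -4 + ((-68 - 144)/(K + 101))/8 = -4 + (-212/(101 + K))/8 = -4 - 53/(2*(101 + K)))
1/(F(271, -49) + g) = 1/((-861 - 8*(-49))/(2*(101 - 49)) + 40898/64641) = 1/((½)*(-861 + 392)/52 + 40898/64641) = 1/((½)*(1/52)*(-469) + 40898/64641) = 1/(-469/104 + 40898/64641) = 1/(-26063237/6722664) = -6722664/26063237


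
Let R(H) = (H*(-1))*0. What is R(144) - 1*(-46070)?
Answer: 46070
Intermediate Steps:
R(H) = 0 (R(H) = -H*0 = 0)
R(144) - 1*(-46070) = 0 - 1*(-46070) = 0 + 46070 = 46070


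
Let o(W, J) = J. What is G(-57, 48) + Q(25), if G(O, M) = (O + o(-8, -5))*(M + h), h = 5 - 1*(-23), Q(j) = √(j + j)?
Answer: -4712 + 5*√2 ≈ -4704.9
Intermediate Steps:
Q(j) = √2*√j (Q(j) = √(2*j) = √2*√j)
h = 28 (h = 5 + 23 = 28)
G(O, M) = (-5 + O)*(28 + M) (G(O, M) = (O - 5)*(M + 28) = (-5 + O)*(28 + M))
G(-57, 48) + Q(25) = (-140 - 5*48 + 28*(-57) + 48*(-57)) + √2*√25 = (-140 - 240 - 1596 - 2736) + √2*5 = -4712 + 5*√2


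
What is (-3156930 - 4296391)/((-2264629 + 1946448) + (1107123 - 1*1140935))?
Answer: 7453321/351993 ≈ 21.175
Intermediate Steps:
(-3156930 - 4296391)/((-2264629 + 1946448) + (1107123 - 1*1140935)) = -7453321/(-318181 + (1107123 - 1140935)) = -7453321/(-318181 - 33812) = -7453321/(-351993) = -7453321*(-1/351993) = 7453321/351993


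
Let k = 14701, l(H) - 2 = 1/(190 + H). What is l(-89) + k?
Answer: 1485004/101 ≈ 14703.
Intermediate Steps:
l(H) = 2 + 1/(190 + H)
l(-89) + k = (381 + 2*(-89))/(190 - 89) + 14701 = (381 - 178)/101 + 14701 = (1/101)*203 + 14701 = 203/101 + 14701 = 1485004/101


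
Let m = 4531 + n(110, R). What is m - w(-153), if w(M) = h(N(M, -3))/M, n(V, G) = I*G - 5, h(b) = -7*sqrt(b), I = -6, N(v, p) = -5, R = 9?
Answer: 4472 - 7*I*sqrt(5)/153 ≈ 4472.0 - 0.1023*I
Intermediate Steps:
n(V, G) = -5 - 6*G (n(V, G) = -6*G - 5 = -5 - 6*G)
w(M) = -7*I*sqrt(5)/M (w(M) = (-7*I*sqrt(5))/M = -7*I*sqrt(5)/M)
m = 4472 (m = 4531 + (-5 - 6*9) = 4531 + (-5 - 54) = 4531 - 59 = 4472)
m - w(-153) = 4472 - (-7)*I*sqrt(5)/(-153) = 4472 - (-7)*I*sqrt(5)*(-1)/153 = 4472 - 7*I*sqrt(5)/153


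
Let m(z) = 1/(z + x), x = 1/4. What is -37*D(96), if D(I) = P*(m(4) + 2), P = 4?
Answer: -5624/17 ≈ -330.82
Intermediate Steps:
x = 1/4 ≈ 0.25000
m(z) = 1/(1/4 + z) (m(z) = 1/(z + 1/4) = 1/(1/4 + z))
D(I) = 152/17 (D(I) = 4*(4/(1 + 4*4) + 2) = 4*(4/(1 + 16) + 2) = 4*(4/17 + 2) = 4*(38/17) = 152/17)
-37*D(96) = -37*152/17 = -5624/17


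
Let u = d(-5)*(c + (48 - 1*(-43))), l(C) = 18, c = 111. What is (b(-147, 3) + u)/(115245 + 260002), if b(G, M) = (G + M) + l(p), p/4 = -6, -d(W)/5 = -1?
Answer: 884/375247 ≈ 0.0023558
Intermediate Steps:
d(W) = 5 (d(W) = -5*(-1) = 5)
p = -24 (p = 4*(-6) = -24)
u = 1010 (u = 5*(111 + (48 - 1*(-43))) = 5*(111 + (48 + 43)) = 5*(111 + 91) = 5*202 = 1010)
b(G, M) = 18 + G + M (b(G, M) = (G + M) + 18 = 18 + G + M)
(b(-147, 3) + u)/(115245 + 260002) = ((18 - 147 + 3) + 1010)/(115245 + 260002) = (-126 + 1010)/375247 = 884*(1/375247) = 884/375247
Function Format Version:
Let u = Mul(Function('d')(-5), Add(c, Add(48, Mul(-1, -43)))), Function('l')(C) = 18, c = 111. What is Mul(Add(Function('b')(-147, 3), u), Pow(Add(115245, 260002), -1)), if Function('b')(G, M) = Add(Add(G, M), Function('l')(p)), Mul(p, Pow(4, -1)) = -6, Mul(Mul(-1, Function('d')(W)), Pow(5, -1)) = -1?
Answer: Rational(884, 375247) ≈ 0.0023558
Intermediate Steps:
Function('d')(W) = 5 (Function('d')(W) = Mul(-5, -1) = 5)
p = -24 (p = Mul(4, -6) = -24)
u = 1010 (u = Mul(5, Add(111, Add(48, Mul(-1, -43)))) = Mul(5, Add(111, Add(48, 43))) = Mul(5, Add(111, 91)) = Mul(5, 202) = 1010)
Function('b')(G, M) = Add(18, G, M) (Function('b')(G, M) = Add(Add(G, M), 18) = Add(18, G, M))
Mul(Add(Function('b')(-147, 3), u), Pow(Add(115245, 260002), -1)) = Mul(Add(Add(18, -147, 3), 1010), Pow(Add(115245, 260002), -1)) = Mul(Add(-126, 1010), Pow(375247, -1)) = Mul(884, Rational(1, 375247)) = Rational(884, 375247)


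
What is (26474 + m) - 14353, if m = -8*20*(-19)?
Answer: 15161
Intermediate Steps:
m = 3040 (m = -160*(-19) = 3040)
(26474 + m) - 14353 = (26474 + 3040) - 14353 = 29514 - 14353 = 15161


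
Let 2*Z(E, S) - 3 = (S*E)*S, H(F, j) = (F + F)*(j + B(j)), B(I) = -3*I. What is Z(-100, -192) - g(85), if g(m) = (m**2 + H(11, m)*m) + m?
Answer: -3065217/2 ≈ -1.5326e+6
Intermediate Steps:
H(F, j) = -4*F*j (H(F, j) = (F + F)*(j - 3*j) = (2*F)*(-2*j) = -4*F*j)
Z(E, S) = 3/2 + E*S**2/2 (Z(E, S) = 3/2 + ((S*E)*S)/2 = 3/2 + ((E*S)*S)/2 = 3/2 + (E*S**2)/2 = 3/2 + E*S**2/2)
g(m) = m - 43*m**2 (g(m) = (m**2 + (-4*11*m)*m) + m = (m**2 + (-44*m)*m) + m = (m**2 - 44*m**2) + m = -43*m**2 + m = m - 43*m**2)
Z(-100, -192) - g(85) = (3/2 + (1/2)*(-100)*(-192)**2) - 85*(1 - 43*85) = (3/2 + (1/2)*(-100)*36864) - 85*(1 - 3655) = (3/2 - 1843200) - 85*(-3654) = -3686397/2 - 1*(-310590) = -3686397/2 + 310590 = -3065217/2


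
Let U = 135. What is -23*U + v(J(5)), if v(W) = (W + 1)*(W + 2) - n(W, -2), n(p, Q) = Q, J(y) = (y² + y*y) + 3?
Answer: -133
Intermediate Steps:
J(y) = 3 + 2*y² (J(y) = (y² + y²) + 3 = 2*y² + 3 = 3 + 2*y²)
v(W) = 2 + (1 + W)*(2 + W) (v(W) = (W + 1)*(W + 2) - 1*(-2) = (1 + W)*(2 + W) + 2 = 2 + (1 + W)*(2 + W))
-23*U + v(J(5)) = -23*135 + (4 + (3 + 2*5²)² + 3*(3 + 2*5²)) = -3105 + (4 + (3 + 2*25)² + 3*(3 + 2*25)) = -3105 + (4 + (3 + 50)² + 3*(3 + 50)) = -3105 + (4 + 53² + 3*53) = -3105 + (4 + 2809 + 159) = -3105 + 2972 = -133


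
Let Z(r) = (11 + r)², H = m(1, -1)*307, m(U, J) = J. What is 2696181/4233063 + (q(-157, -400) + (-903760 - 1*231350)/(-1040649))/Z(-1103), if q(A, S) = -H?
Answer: 123968389298019365/194554157512971984 ≈ 0.63719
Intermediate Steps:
H = -307 (H = -1*307 = -307)
q(A, S) = 307 (q(A, S) = -1*(-307) = 307)
2696181/4233063 + (q(-157, -400) + (-903760 - 1*231350)/(-1040649))/Z(-1103) = 2696181/4233063 + (307 + (-903760 - 1*231350)/(-1040649))/((11 - 1103)²) = 2696181*(1/4233063) + (307 + (-903760 - 231350)*(-1/1040649))/((-1092)²) = 898727/1411021 + (307 - 1135110*(-1/1040649))/1192464 = 898727/1411021 + (307 + 378370/346883)*(1/1192464) = 898727/1411021 + (106871451/346883)*(1/1192464) = 898727/1411021 + 35623817/137881829904 = 123968389298019365/194554157512971984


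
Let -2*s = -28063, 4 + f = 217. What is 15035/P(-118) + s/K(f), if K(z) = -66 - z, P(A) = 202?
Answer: 680201/28179 ≈ 24.139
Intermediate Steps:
f = 213 (f = -4 + 217 = 213)
s = 28063/2 (s = -½*(-28063) = 28063/2 ≈ 14032.)
15035/P(-118) + s/K(f) = 15035/202 + 28063/(2*(-66 - 1*213)) = 15035*(1/202) + 28063/(2*(-66 - 213)) = 15035/202 + (28063/2)/(-279) = 15035/202 + (28063/2)*(-1/279) = 15035/202 - 28063/558 = 680201/28179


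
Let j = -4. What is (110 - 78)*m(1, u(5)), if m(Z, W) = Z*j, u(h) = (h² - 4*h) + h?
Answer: -128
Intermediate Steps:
u(h) = h² - 3*h
m(Z, W) = -4*Z (m(Z, W) = Z*(-4) = -4*Z)
(110 - 78)*m(1, u(5)) = (110 - 78)*(-4*1) = 32*(-4) = -128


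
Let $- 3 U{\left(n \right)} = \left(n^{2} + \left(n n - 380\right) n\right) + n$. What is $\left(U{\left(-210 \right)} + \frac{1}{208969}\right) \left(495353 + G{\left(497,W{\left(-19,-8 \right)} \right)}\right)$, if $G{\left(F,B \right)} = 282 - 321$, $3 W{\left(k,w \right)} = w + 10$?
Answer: $\frac{315253250064340134}{208969} \approx 1.5086 \cdot 10^{12}$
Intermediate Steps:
$W{\left(k,w \right)} = \frac{10}{3} + \frac{w}{3}$ ($W{\left(k,w \right)} = \frac{w + 10}{3} = \frac{10 + w}{3} = \frac{10}{3} + \frac{w}{3}$)
$G{\left(F,B \right)} = -39$
$U{\left(n \right)} = - \frac{n}{3} - \frac{n^{2}}{3} - \frac{n \left(-380 + n^{2}\right)}{3}$ ($U{\left(n \right)} = - \frac{\left(n^{2} + \left(n n - 380\right) n\right) + n}{3} = - \frac{\left(n^{2} + \left(n^{2} - 380\right) n\right) + n}{3} = - \frac{\left(n^{2} + \left(-380 + n^{2}\right) n\right) + n}{3} = - \frac{\left(n^{2} + n \left(-380 + n^{2}\right)\right) + n}{3} = - \frac{n + n^{2} + n \left(-380 + n^{2}\right)}{3} = - \frac{n}{3} - \frac{n^{2}}{3} - \frac{n \left(-380 + n^{2}\right)}{3}$)
$\left(U{\left(-210 \right)} + \frac{1}{208969}\right) \left(495353 + G{\left(497,W{\left(-19,-8 \right)} \right)}\right) = \left(\frac{1}{3} \left(-210\right) \left(379 - -210 - \left(-210\right)^{2}\right) + \frac{1}{208969}\right) \left(495353 - 39\right) = \left(\frac{1}{3} \left(-210\right) \left(379 + 210 - 44100\right) + \frac{1}{208969}\right) 495314 = \left(\frac{1}{3} \left(-210\right) \left(-43511\right) + \frac{1}{208969}\right) 495314 = \left(3045770 + \frac{1}{208969}\right) 495314 = \frac{636471511131}{208969} \cdot 495314 = \frac{315253250064340134}{208969}$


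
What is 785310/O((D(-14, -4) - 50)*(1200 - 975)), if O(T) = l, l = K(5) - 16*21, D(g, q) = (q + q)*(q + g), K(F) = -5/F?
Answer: -785310/337 ≈ -2330.3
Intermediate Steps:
D(g, q) = 2*q*(g + q) (D(g, q) = (2*q)*(g + q) = 2*q*(g + q))
l = -337 (l = -5/5 - 16*21 = -5*⅕ - 336 = -1 - 336 = -337)
O(T) = -337
785310/O((D(-14, -4) - 50)*(1200 - 975)) = 785310/(-337) = 785310*(-1/337) = -785310/337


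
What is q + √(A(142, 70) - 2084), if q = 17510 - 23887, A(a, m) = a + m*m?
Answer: -6377 + √2958 ≈ -6322.6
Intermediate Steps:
A(a, m) = a + m²
q = -6377
q + √(A(142, 70) - 2084) = -6377 + √((142 + 70²) - 2084) = -6377 + √((142 + 4900) - 2084) = -6377 + √(5042 - 2084) = -6377 + √2958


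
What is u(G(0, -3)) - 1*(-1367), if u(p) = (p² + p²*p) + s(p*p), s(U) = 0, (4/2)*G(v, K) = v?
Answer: 1367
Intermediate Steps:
G(v, K) = v/2
u(p) = p² + p³ (u(p) = (p² + p²*p) + 0 = (p² + p³) + 0 = p² + p³)
u(G(0, -3)) - 1*(-1367) = ((½)*0)²*(1 + (½)*0) - 1*(-1367) = 0²*(1 + 0) + 1367 = 0*1 + 1367 = 0 + 1367 = 1367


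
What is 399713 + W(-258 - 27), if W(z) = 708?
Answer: 400421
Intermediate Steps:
399713 + W(-258 - 27) = 399713 + 708 = 400421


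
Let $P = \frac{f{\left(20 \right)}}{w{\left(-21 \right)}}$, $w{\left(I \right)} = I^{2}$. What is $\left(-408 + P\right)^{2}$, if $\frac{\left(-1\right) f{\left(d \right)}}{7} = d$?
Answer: $\frac{661724176}{3969} \approx 1.6672 \cdot 10^{5}$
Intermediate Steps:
$f{\left(d \right)} = - 7 d$
$P = - \frac{20}{63}$ ($P = \frac{\left(-7\right) 20}{\left(-21\right)^{2}} = - \frac{140}{441} = \left(-140\right) \frac{1}{441} = - \frac{20}{63} \approx -0.31746$)
$\left(-408 + P\right)^{2} = \left(-408 - \frac{20}{63}\right)^{2} = \left(- \frac{25724}{63}\right)^{2} = \frac{661724176}{3969}$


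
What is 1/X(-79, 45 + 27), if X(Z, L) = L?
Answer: 1/72 ≈ 0.013889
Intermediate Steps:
1/X(-79, 45 + 27) = 1/(45 + 27) = 1/72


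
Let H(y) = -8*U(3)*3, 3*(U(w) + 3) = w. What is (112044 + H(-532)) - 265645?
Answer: -153553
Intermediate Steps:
U(w) = -3 + w/3
H(y) = 48 (H(y) = -8*(-3 + (⅓)*3)*3 = -8*(-3 + 1)*3 = -8*(-2)*3 = 16*3 = 48)
(112044 + H(-532)) - 265645 = (112044 + 48) - 265645 = 112092 - 265645 = -153553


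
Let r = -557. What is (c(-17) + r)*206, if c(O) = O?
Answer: -118244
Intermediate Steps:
(c(-17) + r)*206 = (-17 - 557)*206 = -574*206 = -118244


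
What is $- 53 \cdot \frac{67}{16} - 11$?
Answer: $- \frac{3727}{16} \approx -232.94$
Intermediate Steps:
$- 53 \cdot \frac{67}{16} - 11 = - 53 \cdot 67 \cdot \frac{1}{16} - 11 = \left(-53\right) \frac{67}{16} - 11 = - \frac{3551}{16} - 11 = - \frac{3727}{16}$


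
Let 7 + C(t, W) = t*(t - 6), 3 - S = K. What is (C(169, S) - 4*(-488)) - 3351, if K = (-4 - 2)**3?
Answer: 26141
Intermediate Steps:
K = -216 (K = (-6)**3 = -216)
S = 219 (S = 3 - 1*(-216) = 3 + 216 = 219)
C(t, W) = -7 + t*(-6 + t) (C(t, W) = -7 + t*(t - 6) = -7 + t*(-6 + t))
(C(169, S) - 4*(-488)) - 3351 = ((-7 + 169**2 - 6*169) - 4*(-488)) - 3351 = ((-7 + 28561 - 1014) + 1952) - 3351 = (27540 + 1952) - 3351 = 29492 - 3351 = 26141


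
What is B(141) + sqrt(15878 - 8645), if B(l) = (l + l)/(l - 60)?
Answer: 94/27 + sqrt(7233) ≈ 88.529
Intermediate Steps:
B(l) = 2*l/(-60 + l) (B(l) = (2*l)/(-60 + l) = 2*l/(-60 + l))
B(141) + sqrt(15878 - 8645) = 2*141/(-60 + 141) + sqrt(15878 - 8645) = 2*141/81 + sqrt(7233) = 2*141*(1/81) + sqrt(7233) = 94/27 + sqrt(7233)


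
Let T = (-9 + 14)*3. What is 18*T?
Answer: 270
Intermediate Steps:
T = 15 (T = 5*3 = 15)
18*T = 18*15 = 270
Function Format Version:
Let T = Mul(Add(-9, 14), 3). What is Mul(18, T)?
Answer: 270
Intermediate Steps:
T = 15 (T = Mul(5, 3) = 15)
Mul(18, T) = Mul(18, 15) = 270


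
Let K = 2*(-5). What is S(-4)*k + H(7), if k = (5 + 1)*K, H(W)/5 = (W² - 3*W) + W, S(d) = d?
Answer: 415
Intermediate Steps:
H(W) = -10*W + 5*W² (H(W) = 5*((W² - 3*W) + W) = 5*(W² - 2*W) = -10*W + 5*W²)
K = -10
k = -60 (k = (5 + 1)*(-10) = 6*(-10) = -60)
S(-4)*k + H(7) = -4*(-60) + 5*7*(-2 + 7) = 240 + 5*7*5 = 240 + 175 = 415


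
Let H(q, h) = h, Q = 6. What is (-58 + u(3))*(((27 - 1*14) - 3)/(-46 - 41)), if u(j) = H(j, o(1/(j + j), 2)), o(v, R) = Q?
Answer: 520/87 ≈ 5.9770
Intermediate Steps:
o(v, R) = 6
u(j) = 6
(-58 + u(3))*(((27 - 1*14) - 3)/(-46 - 41)) = (-58 + 6)*(((27 - 1*14) - 3)/(-46 - 41)) = -52*((27 - 14) - 3)/(-87) = -52*(13 - 3)*(-1)/87 = -520*(-1)/87 = -52*(-10/87) = 520/87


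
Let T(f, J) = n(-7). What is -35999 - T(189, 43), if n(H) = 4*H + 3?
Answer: -35974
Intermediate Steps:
n(H) = 3 + 4*H
T(f, J) = -25 (T(f, J) = 3 + 4*(-7) = 3 - 28 = -25)
-35999 - T(189, 43) = -35999 - 1*(-25) = -35999 + 25 = -35974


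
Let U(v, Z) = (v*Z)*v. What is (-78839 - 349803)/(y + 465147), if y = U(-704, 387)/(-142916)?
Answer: -15314950018/16571286315 ≈ -0.92419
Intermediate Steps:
U(v, Z) = Z*v² (U(v, Z) = (Z*v)*v = Z*v²)
y = -47950848/35729 (y = (387*(-704)²)/(-142916) = (387*495616)*(-1/142916) = 191803392*(-1/142916) = -47950848/35729 ≈ -1342.1)
(-78839 - 349803)/(y + 465147) = (-78839 - 349803)/(-47950848/35729 + 465147) = -428642/16571286315/35729 = -428642*35729/16571286315 = -15314950018/16571286315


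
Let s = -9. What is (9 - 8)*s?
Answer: -9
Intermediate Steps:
(9 - 8)*s = (9 - 8)*(-9) = 1*(-9) = -9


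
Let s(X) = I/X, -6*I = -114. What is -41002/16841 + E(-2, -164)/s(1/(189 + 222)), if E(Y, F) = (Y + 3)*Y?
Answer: -320218300/131511369 ≈ -2.4349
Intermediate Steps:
I = 19 (I = -⅙*(-114) = 19)
E(Y, F) = Y*(3 + Y) (E(Y, F) = (3 + Y)*Y = Y*(3 + Y))
s(X) = 19/X
-41002/16841 + E(-2, -164)/s(1/(189 + 222)) = -41002/16841 + (-2*(3 - 2))/((19/(1/(189 + 222)))) = -41002*1/16841 + (-2*1)/((19/(1/411))) = -41002/16841 - 2/(19/(1/411)) = -41002/16841 - 2/(19*411) = -41002/16841 - 2/7809 = -320218300/131511369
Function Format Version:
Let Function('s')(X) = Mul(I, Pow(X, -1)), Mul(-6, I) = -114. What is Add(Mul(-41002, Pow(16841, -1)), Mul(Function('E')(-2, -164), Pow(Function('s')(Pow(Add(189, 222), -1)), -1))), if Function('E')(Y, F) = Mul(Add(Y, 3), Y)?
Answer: Rational(-320218300, 131511369) ≈ -2.4349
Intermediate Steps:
I = 19 (I = Mul(Rational(-1, 6), -114) = 19)
Function('E')(Y, F) = Mul(Y, Add(3, Y)) (Function('E')(Y, F) = Mul(Add(3, Y), Y) = Mul(Y, Add(3, Y)))
Function('s')(X) = Mul(19, Pow(X, -1))
Add(Mul(-41002, Pow(16841, -1)), Mul(Function('E')(-2, -164), Pow(Function('s')(Pow(Add(189, 222), -1)), -1))) = Add(Mul(-41002, Pow(16841, -1)), Mul(Mul(-2, Add(3, -2)), Pow(Mul(19, Pow(Pow(Add(189, 222), -1), -1)), -1))) = Add(Mul(-41002, Rational(1, 16841)), Mul(Mul(-2, 1), Pow(Mul(19, Pow(Pow(411, -1), -1)), -1))) = Add(Rational(-41002, 16841), Mul(-2, Pow(Mul(19, Pow(Rational(1, 411), -1)), -1))) = Add(Rational(-41002, 16841), Mul(-2, Pow(Mul(19, 411), -1))) = Add(Rational(-41002, 16841), Mul(-2, Pow(7809, -1))) = Add(Rational(-41002, 16841), Mul(-2, Rational(1, 7809))) = Add(Rational(-41002, 16841), Rational(-2, 7809)) = Rational(-320218300, 131511369)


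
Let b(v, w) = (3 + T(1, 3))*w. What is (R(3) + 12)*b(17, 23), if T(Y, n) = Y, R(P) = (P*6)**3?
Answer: 537648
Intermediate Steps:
R(P) = 216*P**3 (R(P) = (6*P)**3 = 216*P**3)
b(v, w) = 4*w (b(v, w) = (3 + 1)*w = 4*w)
(R(3) + 12)*b(17, 23) = (216*3**3 + 12)*(4*23) = (216*27 + 12)*92 = (5832 + 12)*92 = 5844*92 = 537648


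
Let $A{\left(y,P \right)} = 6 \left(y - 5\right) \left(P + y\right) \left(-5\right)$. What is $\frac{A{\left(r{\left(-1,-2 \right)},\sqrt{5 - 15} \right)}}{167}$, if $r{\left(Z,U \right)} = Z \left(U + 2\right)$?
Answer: $\frac{150 i \sqrt{10}}{167} \approx 2.8404 i$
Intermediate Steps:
$r{\left(Z,U \right)} = Z \left(2 + U\right)$
$A{\left(y,P \right)} = - 30 \left(-5 + y\right) \left(P + y\right)$ ($A{\left(y,P \right)} = 6 \left(-5 + y\right) \left(P + y\right) \left(-5\right) = - 30 \left(-5 + y\right) \left(P + y\right)$)
$\frac{A{\left(r{\left(-1,-2 \right)},\sqrt{5 - 15} \right)}}{167} = \frac{- 30 \left(- (2 - 2)\right)^{2} + 150 \sqrt{5 - 15} + 150 \left(- (2 - 2)\right) - 30 \sqrt{5 - 15} \left(- (2 - 2)\right)}{167} = \left(- 30 \left(\left(-1\right) 0\right)^{2} + 150 \sqrt{-10} + 150 \left(\left(-1\right) 0\right) - 30 \sqrt{-10} \left(\left(-1\right) 0\right)\right) \frac{1}{167} = \left(- 30 \cdot 0^{2} + 150 i \sqrt{10} + 150 \cdot 0 - 30 i \sqrt{10} \cdot 0\right) \frac{1}{167} = \left(\left(-30\right) 0 + 150 i \sqrt{10} + 0 + 0\right) \frac{1}{167} = \left(0 + 150 i \sqrt{10} + 0 + 0\right) \frac{1}{167} = 150 i \sqrt{10} \cdot \frac{1}{167} = \frac{150 i \sqrt{10}}{167}$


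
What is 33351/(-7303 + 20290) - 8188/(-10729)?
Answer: 154720145/46445841 ≈ 3.3312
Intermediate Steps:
33351/(-7303 + 20290) - 8188/(-10729) = 33351/12987 - 8188*(-1/10729) = 33351*(1/12987) + 8188/10729 = 11117/4329 + 8188/10729 = 154720145/46445841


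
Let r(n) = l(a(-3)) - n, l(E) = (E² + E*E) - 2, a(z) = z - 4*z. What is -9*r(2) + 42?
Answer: -1380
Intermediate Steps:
a(z) = -3*z
l(E) = -2 + 2*E² (l(E) = (E² + E²) - 2 = 2*E² - 2 = -2 + 2*E²)
r(n) = 160 - n (r(n) = (-2 + 2*(-3*(-3))²) - n = (-2 + 2*9²) - n = (-2 + 2*81) - n = (-2 + 162) - n = 160 - n)
-9*r(2) + 42 = -9*(160 - 1*2) + 42 = -9*(160 - 2) + 42 = -9*158 + 42 = -1422 + 42 = -1380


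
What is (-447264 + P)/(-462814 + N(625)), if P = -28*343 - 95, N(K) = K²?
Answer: 11717/1851 ≈ 6.3301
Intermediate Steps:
P = -9699 (P = -9604 - 95 = -9699)
(-447264 + P)/(-462814 + N(625)) = (-447264 - 9699)/(-462814 + 625²) = -456963/(-462814 + 390625) = -456963/(-72189) = -456963*(-1/72189) = 11717/1851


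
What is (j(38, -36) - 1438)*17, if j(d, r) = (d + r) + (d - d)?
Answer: -24412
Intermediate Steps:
j(d, r) = d + r (j(d, r) = (d + r) + 0 = d + r)
(j(38, -36) - 1438)*17 = ((38 - 36) - 1438)*17 = (2 - 1438)*17 = -1436*17 = -24412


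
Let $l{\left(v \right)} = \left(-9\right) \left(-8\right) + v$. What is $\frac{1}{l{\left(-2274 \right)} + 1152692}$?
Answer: $\frac{1}{1150490} \approx 8.6919 \cdot 10^{-7}$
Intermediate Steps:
$l{\left(v \right)} = 72 + v$
$\frac{1}{l{\left(-2274 \right)} + 1152692} = \frac{1}{\left(72 - 2274\right) + 1152692} = \frac{1}{-2202 + 1152692} = \frac{1}{1150490}$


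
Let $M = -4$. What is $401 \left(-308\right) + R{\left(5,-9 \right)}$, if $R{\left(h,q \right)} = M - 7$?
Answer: $-123519$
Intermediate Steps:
$R{\left(h,q \right)} = -11$ ($R{\left(h,q \right)} = -4 - 7 = -11$)
$401 \left(-308\right) + R{\left(5,-9 \right)} = 401 \left(-308\right) - 11 = -123508 - 11 = -123519$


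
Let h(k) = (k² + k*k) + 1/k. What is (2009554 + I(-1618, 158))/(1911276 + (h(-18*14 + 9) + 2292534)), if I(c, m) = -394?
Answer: 488225880/1050223643 ≈ 0.46488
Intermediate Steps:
h(k) = 1/k + 2*k² (h(k) = (k² + k²) + 1/k = 2*k² + 1/k = 1/k + 2*k²)
(2009554 + I(-1618, 158))/(1911276 + (h(-18*14 + 9) + 2292534)) = (2009554 - 394)/(1911276 + ((1 + 2*(-18*14 + 9)³)/(-18*14 + 9) + 2292534)) = 2009160/(1911276 + ((1 + 2*(-252 + 9)³)/(-252 + 9) + 2292534)) = 2009160/(1911276 + ((1 + 2*(-243)³)/(-243) + 2292534)) = 2009160/(1911276 + (-(1 + 2*(-14348907))/243 + 2292534)) = 2009160/(1911276 + (-(1 - 28697814)/243 + 2292534)) = 2009160/(1911276 + (-1/243*(-28697813) + 2292534)) = 2009160/(1911276 + (28697813/243 + 2292534)) = 2009160/(1911276 + 585783575/243) = 2009160/(1050223643/243) = 2009160*(243/1050223643) = 488225880/1050223643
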